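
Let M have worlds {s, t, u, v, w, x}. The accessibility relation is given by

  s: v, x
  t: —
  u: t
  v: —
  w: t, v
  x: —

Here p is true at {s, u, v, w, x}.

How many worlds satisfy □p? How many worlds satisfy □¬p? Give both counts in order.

4 and 4

For □p:
s: successors {v, x}; p there: v:T, x:T. ✓
t: no successors, so □p holds vacuously. ✓
u: successors {t}; p there: t:F. ✗
v: no successors, so □p holds vacuously. ✓
w: successors {t, v}; p there: t:F, v:T. ✗
x: no successors, so □p holds vacuously. ✓
— 4 worlds.
For □¬p:
s: successors {v, x}; ¬p there: v:F, x:F. ✗
t: no successors, so □¬p holds vacuously. ✓
u: successors {t}; ¬p there: t:T. ✓
v: no successors, so □¬p holds vacuously. ✓
w: successors {t, v}; ¬p there: t:T, v:F. ✗
x: no successors, so □¬p holds vacuously. ✓
— 4 worlds.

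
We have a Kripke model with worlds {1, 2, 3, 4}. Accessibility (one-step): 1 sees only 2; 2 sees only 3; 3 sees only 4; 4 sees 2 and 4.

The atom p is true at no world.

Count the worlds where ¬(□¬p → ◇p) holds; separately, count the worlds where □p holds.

4 and 0

For ¬(□¬p → ◇p):
1: □¬p → ◇p is F. ✓
2: □¬p → ◇p is F. ✓
3: □¬p → ◇p is F. ✓
4: □¬p → ◇p is F. ✓
— 4 worlds.
For □p:
1: successors {2}; p there: 2:F. ✗
2: successors {3}; p there: 3:F. ✗
3: successors {4}; p there: 4:F. ✗
4: successors {2, 4}; p there: 2:F, 4:F. ✗
— 0 worlds.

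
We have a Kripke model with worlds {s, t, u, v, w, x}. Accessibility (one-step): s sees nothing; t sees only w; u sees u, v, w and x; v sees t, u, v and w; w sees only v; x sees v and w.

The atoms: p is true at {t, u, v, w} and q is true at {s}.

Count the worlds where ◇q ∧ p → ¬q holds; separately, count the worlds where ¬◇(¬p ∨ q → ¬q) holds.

For ◇q ∧ p → ¬q:
s: ◇q ∧ p is F, ¬q is F. ✓
t: ◇q ∧ p is F, ¬q is T. ✓
u: ◇q ∧ p is F, ¬q is T. ✓
v: ◇q ∧ p is F, ¬q is T. ✓
w: ◇q ∧ p is F, ¬q is T. ✓
x: ◇q ∧ p is F, ¬q is T. ✓
— 6 worlds.
For ¬◇(¬p ∨ q → ¬q):
s: ◇(¬p ∨ q → ¬q) is F. ✓
t: ◇(¬p ∨ q → ¬q) is T. ✗
u: ◇(¬p ∨ q → ¬q) is T. ✗
v: ◇(¬p ∨ q → ¬q) is T. ✗
w: ◇(¬p ∨ q → ¬q) is T. ✗
x: ◇(¬p ∨ q → ¬q) is T. ✗
— 1 world.

6 and 1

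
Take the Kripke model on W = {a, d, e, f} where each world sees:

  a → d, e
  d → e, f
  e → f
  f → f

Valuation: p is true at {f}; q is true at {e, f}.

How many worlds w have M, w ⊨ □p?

2

a: successors {d, e}; p there: d:F, e:F. ✗
d: successors {e, f}; p there: e:F, f:T. ✗
e: successors {f}; p there: f:T. ✓
f: successors {f}; p there: f:T. ✓
Satisfying worlds: {e, f}.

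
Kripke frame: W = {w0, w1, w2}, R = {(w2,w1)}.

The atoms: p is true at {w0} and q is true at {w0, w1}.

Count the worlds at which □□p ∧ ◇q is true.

1

w0: □□p is T, ◇q is F. ✗
w1: □□p is T, ◇q is F. ✗
w2: □□p is T, ◇q is T. ✓
Satisfying worlds: {w2}.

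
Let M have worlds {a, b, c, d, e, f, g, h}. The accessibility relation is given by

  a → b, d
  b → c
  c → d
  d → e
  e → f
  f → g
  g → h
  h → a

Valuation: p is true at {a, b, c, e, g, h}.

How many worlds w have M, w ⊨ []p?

a: successors {b, d}; p there: b:T, d:F. ✗
b: successors {c}; p there: c:T. ✓
c: successors {d}; p there: d:F. ✗
d: successors {e}; p there: e:T. ✓
e: successors {f}; p there: f:F. ✗
f: successors {g}; p there: g:T. ✓
g: successors {h}; p there: h:T. ✓
h: successors {a}; p there: a:T. ✓
Satisfying worlds: {b, d, f, g, h}.

5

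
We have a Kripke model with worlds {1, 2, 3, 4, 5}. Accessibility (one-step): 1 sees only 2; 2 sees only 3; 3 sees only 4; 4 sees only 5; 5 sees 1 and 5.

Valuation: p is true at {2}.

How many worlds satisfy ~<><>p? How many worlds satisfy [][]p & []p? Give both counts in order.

For ~<><>p:
1: <><>p is F. ✓
2: <><>p is F. ✓
3: <><>p is F. ✓
4: <><>p is F. ✓
5: <><>p is T. ✗
— 4 worlds.
For [][]p & []p:
1: [][]p is F, []p is T. ✗
2: [][]p is F, []p is F. ✗
3: [][]p is F, []p is F. ✗
4: [][]p is F, []p is F. ✗
5: [][]p is F, []p is F. ✗
— 0 worlds.

4 and 0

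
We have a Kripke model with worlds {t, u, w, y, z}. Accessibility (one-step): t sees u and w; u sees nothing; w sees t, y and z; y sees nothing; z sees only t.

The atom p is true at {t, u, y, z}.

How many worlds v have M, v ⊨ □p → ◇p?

3

t: □p is F, ◇p is T. ✓
u: □p is T, ◇p is F. ✗
w: □p is T, ◇p is T. ✓
y: □p is T, ◇p is F. ✗
z: □p is T, ◇p is T. ✓
Satisfying worlds: {t, w, z}.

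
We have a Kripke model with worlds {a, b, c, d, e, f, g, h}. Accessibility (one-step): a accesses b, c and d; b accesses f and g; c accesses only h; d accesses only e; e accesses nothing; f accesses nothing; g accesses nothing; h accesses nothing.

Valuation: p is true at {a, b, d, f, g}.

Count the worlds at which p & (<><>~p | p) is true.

5

a: p is T, <><>~p | p is T. ✓
b: p is T, <><>~p | p is T. ✓
c: p is F, <><>~p | p is F. ✗
d: p is T, <><>~p | p is T. ✓
e: p is F, <><>~p | p is F. ✗
f: p is T, <><>~p | p is T. ✓
g: p is T, <><>~p | p is T. ✓
h: p is F, <><>~p | p is F. ✗
Satisfying worlds: {a, b, d, f, g}.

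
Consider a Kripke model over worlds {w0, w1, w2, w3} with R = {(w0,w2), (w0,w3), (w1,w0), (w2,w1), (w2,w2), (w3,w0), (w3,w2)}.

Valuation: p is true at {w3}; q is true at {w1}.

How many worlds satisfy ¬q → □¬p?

3

w0: ¬q is T, □¬p is F. ✗
w1: ¬q is F, □¬p is T. ✓
w2: ¬q is T, □¬p is T. ✓
w3: ¬q is T, □¬p is T. ✓
Satisfying worlds: {w1, w2, w3}.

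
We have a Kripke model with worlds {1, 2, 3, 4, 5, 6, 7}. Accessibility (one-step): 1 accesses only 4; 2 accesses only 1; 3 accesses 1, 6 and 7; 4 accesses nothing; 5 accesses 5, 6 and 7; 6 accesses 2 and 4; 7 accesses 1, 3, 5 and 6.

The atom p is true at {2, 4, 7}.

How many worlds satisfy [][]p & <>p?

1: [][]p is T, <>p is T. ✓
2: [][]p is T, <>p is F. ✗
3: [][]p is F, <>p is T. ✗
4: [][]p is T, <>p is F. ✗
5: [][]p is F, <>p is T. ✗
6: [][]p is F, <>p is T. ✗
7: [][]p is F, <>p is F. ✗
Satisfying worlds: {1}.

1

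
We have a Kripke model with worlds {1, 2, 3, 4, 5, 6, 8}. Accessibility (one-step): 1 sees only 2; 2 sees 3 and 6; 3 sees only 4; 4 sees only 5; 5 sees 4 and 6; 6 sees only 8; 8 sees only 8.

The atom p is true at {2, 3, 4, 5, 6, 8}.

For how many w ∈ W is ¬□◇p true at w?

1: □◇p is T. ✗
2: □◇p is T. ✗
3: □◇p is T. ✗
4: □◇p is T. ✗
5: □◇p is T. ✗
6: □◇p is T. ✗
8: □◇p is T. ✗
Satisfying worlds: ∅.

0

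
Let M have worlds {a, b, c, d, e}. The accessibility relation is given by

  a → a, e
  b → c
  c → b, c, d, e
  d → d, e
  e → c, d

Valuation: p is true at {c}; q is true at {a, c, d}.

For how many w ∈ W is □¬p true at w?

a: successors {a, e}; ¬p there: a:T, e:T. ✓
b: successors {c}; ¬p there: c:F. ✗
c: successors {b, c, d, e}; ¬p there: b:T, c:F, d:T, e:T. ✗
d: successors {d, e}; ¬p there: d:T, e:T. ✓
e: successors {c, d}; ¬p there: c:F, d:T. ✗
Satisfying worlds: {a, d}.

2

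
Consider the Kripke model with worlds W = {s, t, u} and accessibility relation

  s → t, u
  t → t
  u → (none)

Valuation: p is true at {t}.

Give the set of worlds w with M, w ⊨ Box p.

{t, u}

s: successors {t, u}; p there: t:T, u:F. ✗
t: successors {t}; p there: t:T. ✓
u: no successors, so Box p holds vacuously. ✓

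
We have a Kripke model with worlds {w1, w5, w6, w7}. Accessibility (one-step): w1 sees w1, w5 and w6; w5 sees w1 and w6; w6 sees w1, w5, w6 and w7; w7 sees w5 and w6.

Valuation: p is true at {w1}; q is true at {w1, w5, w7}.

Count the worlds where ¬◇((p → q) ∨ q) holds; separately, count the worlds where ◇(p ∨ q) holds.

For ¬◇((p → q) ∨ q):
w1: ◇((p → q) ∨ q) is T. ✗
w5: ◇((p → q) ∨ q) is T. ✗
w6: ◇((p → q) ∨ q) is T. ✗
w7: ◇((p → q) ∨ q) is T. ✗
— 0 worlds.
For ◇(p ∨ q):
w1: successors {w1, w5, w6}; p ∨ q there: w1:T, w5:T, w6:F. ✓
w5: successors {w1, w6}; p ∨ q there: w1:T, w6:F. ✓
w6: successors {w1, w5, w6, w7}; p ∨ q there: w1:T, w5:T, w6:F, w7:T. ✓
w7: successors {w5, w6}; p ∨ q there: w5:T, w6:F. ✓
— 4 worlds.

0 and 4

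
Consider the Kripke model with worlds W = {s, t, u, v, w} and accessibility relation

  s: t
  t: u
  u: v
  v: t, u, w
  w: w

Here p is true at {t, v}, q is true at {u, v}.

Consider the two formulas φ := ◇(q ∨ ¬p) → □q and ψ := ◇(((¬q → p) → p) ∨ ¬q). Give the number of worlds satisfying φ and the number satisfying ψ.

3 and 4

For ◇(q ∨ ¬p) → □q:
s: ◇(q ∨ ¬p) is F, □q is F. ✓
t: ◇(q ∨ ¬p) is T, □q is T. ✓
u: ◇(q ∨ ¬p) is T, □q is T. ✓
v: ◇(q ∨ ¬p) is T, □q is F. ✗
w: ◇(q ∨ ¬p) is T, □q is F. ✗
— 3 worlds.
For ◇(((¬q → p) → p) ∨ ¬q):
s: successors {t}; ((¬q → p) → p) ∨ ¬q there: t:T. ✓
t: successors {u}; ((¬q → p) → p) ∨ ¬q there: u:F. ✗
u: successors {v}; ((¬q → p) → p) ∨ ¬q there: v:T. ✓
v: successors {t, u, w}; ((¬q → p) → p) ∨ ¬q there: t:T, u:F, w:T. ✓
w: successors {w}; ((¬q → p) → p) ∨ ¬q there: w:T. ✓
— 4 worlds.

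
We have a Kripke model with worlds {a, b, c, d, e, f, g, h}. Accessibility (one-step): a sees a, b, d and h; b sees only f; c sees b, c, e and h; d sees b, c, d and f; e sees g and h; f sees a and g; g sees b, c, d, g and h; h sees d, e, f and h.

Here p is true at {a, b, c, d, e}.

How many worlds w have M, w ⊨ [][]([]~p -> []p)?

a: successors {a, b, d, h}; []([]~p -> []p) there: a:F, b:T, d:F, h:F. ✗
b: successors {f}; []([]~p -> []p) there: f:T. ✓
c: successors {b, c, e, h}; []([]~p -> []p) there: b:T, c:F, e:T, h:F. ✗
d: successors {b, c, d, f}; []([]~p -> []p) there: b:T, c:F, d:F, f:T. ✗
e: successors {g, h}; []([]~p -> []p) there: g:F, h:F. ✗
f: successors {a, g}; []([]~p -> []p) there: a:F, g:F. ✗
g: successors {b, c, d, g, h}; []([]~p -> []p) there: b:T, c:F, d:F, g:F, h:F. ✗
h: successors {d, e, f, h}; []([]~p -> []p) there: d:F, e:T, f:T, h:F. ✗
Satisfying worlds: {b}.

1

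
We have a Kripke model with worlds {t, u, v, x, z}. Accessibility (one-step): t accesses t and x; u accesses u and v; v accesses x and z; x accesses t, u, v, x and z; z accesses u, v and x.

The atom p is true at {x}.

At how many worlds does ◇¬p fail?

0

t: successors {t, x}; ¬p there: t:T, x:F. ✓
u: successors {u, v}; ¬p there: u:T, v:T. ✓
v: successors {x, z}; ¬p there: x:F, z:T. ✓
x: successors {t, u, v, x, z}; ¬p there: t:T, u:T, v:T, x:F, z:T. ✓
z: successors {u, v, x}; ¬p there: u:T, v:T, x:F. ✓
Satisfying worlds: {t, u, v, x, z}.
So ◇¬p fails at the other 0 worlds.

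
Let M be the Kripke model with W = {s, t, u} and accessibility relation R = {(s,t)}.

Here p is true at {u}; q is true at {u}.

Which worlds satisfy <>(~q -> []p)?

{s}

s: successors {t}; ~q -> []p there: t:T. ✓
t: no successors, so <>(~q -> []p) fails. ✗
u: no successors, so <>(~q -> []p) fails. ✗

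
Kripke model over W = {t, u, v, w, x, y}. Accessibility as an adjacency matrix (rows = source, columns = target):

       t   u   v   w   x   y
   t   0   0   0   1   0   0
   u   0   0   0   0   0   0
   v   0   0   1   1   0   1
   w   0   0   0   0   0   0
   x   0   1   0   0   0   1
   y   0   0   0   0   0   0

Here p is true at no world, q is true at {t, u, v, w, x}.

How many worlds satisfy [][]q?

t: successors {w}; []q there: w:T. ✓
u: no successors, so [][]q holds vacuously. ✓
v: successors {v, w, y}; []q there: v:F, w:T, y:T. ✗
w: no successors, so [][]q holds vacuously. ✓
x: successors {u, y}; []q there: u:T, y:T. ✓
y: no successors, so [][]q holds vacuously. ✓
Satisfying worlds: {t, u, w, x, y}.

5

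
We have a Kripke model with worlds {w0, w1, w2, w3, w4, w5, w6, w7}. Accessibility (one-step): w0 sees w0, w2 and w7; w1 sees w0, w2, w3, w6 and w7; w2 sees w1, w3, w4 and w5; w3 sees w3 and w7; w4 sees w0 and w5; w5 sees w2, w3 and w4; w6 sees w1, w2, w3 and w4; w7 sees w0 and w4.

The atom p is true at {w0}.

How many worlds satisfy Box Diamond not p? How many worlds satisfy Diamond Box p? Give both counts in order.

For Box Diamond not p:
w0: successors {w0, w2, w7}; Diamond not p there: w0:T, w2:T, w7:T. ✓
w1: successors {w0, w2, w3, w6, w7}; Diamond not p there: w0:T, w2:T, w3:T, w6:T, w7:T. ✓
w2: successors {w1, w3, w4, w5}; Diamond not p there: w1:T, w3:T, w4:T, w5:T. ✓
w3: successors {w3, w7}; Diamond not p there: w3:T, w7:T. ✓
w4: successors {w0, w5}; Diamond not p there: w0:T, w5:T. ✓
w5: successors {w2, w3, w4}; Diamond not p there: w2:T, w3:T, w4:T. ✓
w6: successors {w1, w2, w3, w4}; Diamond not p there: w1:T, w2:T, w3:T, w4:T. ✓
w7: successors {w0, w4}; Diamond not p there: w0:T, w4:T. ✓
— 8 worlds.
For Diamond Box p:
w0: successors {w0, w2, w7}; Box p there: w0:F, w2:F, w7:F. ✗
w1: successors {w0, w2, w3, w6, w7}; Box p there: w0:F, w2:F, w3:F, w6:F, w7:F. ✗
w2: successors {w1, w3, w4, w5}; Box p there: w1:F, w3:F, w4:F, w5:F. ✗
w3: successors {w3, w7}; Box p there: w3:F, w7:F. ✗
w4: successors {w0, w5}; Box p there: w0:F, w5:F. ✗
w5: successors {w2, w3, w4}; Box p there: w2:F, w3:F, w4:F. ✗
w6: successors {w1, w2, w3, w4}; Box p there: w1:F, w2:F, w3:F, w4:F. ✗
w7: successors {w0, w4}; Box p there: w0:F, w4:F. ✗
— 0 worlds.

8 and 0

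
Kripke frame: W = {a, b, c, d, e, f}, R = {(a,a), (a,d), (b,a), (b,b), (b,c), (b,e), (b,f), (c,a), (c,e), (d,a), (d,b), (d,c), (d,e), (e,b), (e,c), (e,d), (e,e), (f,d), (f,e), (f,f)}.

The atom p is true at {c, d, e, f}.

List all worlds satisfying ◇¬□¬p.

{a, b, c, d, e, f}

a: successors {a, d}; ¬□¬p there: a:T, d:T. ✓
b: successors {a, b, c, e, f}; ¬□¬p there: a:T, b:T, c:T, e:T, f:T. ✓
c: successors {a, e}; ¬□¬p there: a:T, e:T. ✓
d: successors {a, b, c, e}; ¬□¬p there: a:T, b:T, c:T, e:T. ✓
e: successors {b, c, d, e}; ¬□¬p there: b:T, c:T, d:T, e:T. ✓
f: successors {d, e, f}; ¬□¬p there: d:T, e:T, f:T. ✓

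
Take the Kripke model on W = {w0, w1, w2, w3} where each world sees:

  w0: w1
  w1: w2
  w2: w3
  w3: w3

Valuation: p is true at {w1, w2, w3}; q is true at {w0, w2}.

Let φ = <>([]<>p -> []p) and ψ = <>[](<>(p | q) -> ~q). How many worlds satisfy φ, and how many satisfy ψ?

4 and 3

For <>([]<>p -> []p):
w0: successors {w1}; []<>p -> []p there: w1:T. ✓
w1: successors {w2}; []<>p -> []p there: w2:T. ✓
w2: successors {w3}; []<>p -> []p there: w3:T. ✓
w3: successors {w3}; []<>p -> []p there: w3:T. ✓
— 4 worlds.
For <>[](<>(p | q) -> ~q):
w0: successors {w1}; [](<>(p | q) -> ~q) there: w1:F. ✗
w1: successors {w2}; [](<>(p | q) -> ~q) there: w2:T. ✓
w2: successors {w3}; [](<>(p | q) -> ~q) there: w3:T. ✓
w3: successors {w3}; [](<>(p | q) -> ~q) there: w3:T. ✓
— 3 worlds.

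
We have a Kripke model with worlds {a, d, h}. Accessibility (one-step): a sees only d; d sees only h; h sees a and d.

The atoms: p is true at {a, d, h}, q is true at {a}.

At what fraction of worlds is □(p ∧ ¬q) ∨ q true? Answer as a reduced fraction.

a: □(p ∧ ¬q) is T, q is T. ✓
d: □(p ∧ ¬q) is T, q is F. ✓
h: □(p ∧ ¬q) is F, q is F. ✗
That's 2 of 3 worlds, so 2/3.

2/3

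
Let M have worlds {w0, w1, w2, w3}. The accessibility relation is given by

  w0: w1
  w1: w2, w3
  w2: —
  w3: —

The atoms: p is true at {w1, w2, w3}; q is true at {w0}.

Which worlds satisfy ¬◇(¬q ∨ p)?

w0: ◇(¬q ∨ p) is T. ✗
w1: ◇(¬q ∨ p) is T. ✗
w2: ◇(¬q ∨ p) is F. ✓
w3: ◇(¬q ∨ p) is F. ✓

{w2, w3}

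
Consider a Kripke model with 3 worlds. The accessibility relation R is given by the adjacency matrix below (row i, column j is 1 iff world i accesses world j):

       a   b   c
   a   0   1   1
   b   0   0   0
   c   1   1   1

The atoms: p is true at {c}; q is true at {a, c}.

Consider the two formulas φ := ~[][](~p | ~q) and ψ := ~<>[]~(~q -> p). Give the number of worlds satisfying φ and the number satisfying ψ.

2 and 1

For ~[][](~p | ~q):
a: [][](~p | ~q) is F. ✓
b: [][](~p | ~q) is T. ✗
c: [][](~p | ~q) is F. ✓
— 2 worlds.
For ~<>[]~(~q -> p):
a: <>[]~(~q -> p) is T. ✗
b: <>[]~(~q -> p) is F. ✓
c: <>[]~(~q -> p) is T. ✗
— 1 world.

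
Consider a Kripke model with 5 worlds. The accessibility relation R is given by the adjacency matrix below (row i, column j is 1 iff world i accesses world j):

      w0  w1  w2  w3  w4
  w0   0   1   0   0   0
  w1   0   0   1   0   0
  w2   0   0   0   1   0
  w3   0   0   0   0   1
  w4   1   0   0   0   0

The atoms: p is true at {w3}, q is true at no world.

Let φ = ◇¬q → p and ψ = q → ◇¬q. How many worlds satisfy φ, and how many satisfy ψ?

1 and 5

For ◇¬q → p:
w0: ◇¬q is T, p is F. ✗
w1: ◇¬q is T, p is F. ✗
w2: ◇¬q is T, p is F. ✗
w3: ◇¬q is T, p is T. ✓
w4: ◇¬q is T, p is F. ✗
— 1 world.
For q → ◇¬q:
w0: q is F, ◇¬q is T. ✓
w1: q is F, ◇¬q is T. ✓
w2: q is F, ◇¬q is T. ✓
w3: q is F, ◇¬q is T. ✓
w4: q is F, ◇¬q is T. ✓
— 5 worlds.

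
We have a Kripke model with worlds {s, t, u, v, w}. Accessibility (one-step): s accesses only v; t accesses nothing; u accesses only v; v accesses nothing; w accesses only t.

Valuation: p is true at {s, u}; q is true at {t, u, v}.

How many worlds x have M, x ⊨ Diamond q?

s: successors {v}; q there: v:T. ✓
t: no successors, so Diamond q fails. ✗
u: successors {v}; q there: v:T. ✓
v: no successors, so Diamond q fails. ✗
w: successors {t}; q there: t:T. ✓
Satisfying worlds: {s, u, w}.

3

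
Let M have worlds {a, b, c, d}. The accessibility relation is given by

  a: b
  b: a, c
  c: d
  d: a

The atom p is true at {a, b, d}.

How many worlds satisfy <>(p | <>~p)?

4

a: successors {b}; p | <>~p there: b:T. ✓
b: successors {a, c}; p | <>~p there: a:T, c:F. ✓
c: successors {d}; p | <>~p there: d:T. ✓
d: successors {a}; p | <>~p there: a:T. ✓
Satisfying worlds: {a, b, c, d}.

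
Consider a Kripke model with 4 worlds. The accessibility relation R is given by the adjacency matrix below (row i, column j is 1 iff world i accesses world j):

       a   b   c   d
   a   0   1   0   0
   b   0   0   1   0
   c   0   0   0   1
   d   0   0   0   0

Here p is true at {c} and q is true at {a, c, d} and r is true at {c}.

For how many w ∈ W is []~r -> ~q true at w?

a: []~r is T, ~q is F. ✗
b: []~r is F, ~q is T. ✓
c: []~r is T, ~q is F. ✗
d: []~r is T, ~q is F. ✗
Satisfying worlds: {b}.

1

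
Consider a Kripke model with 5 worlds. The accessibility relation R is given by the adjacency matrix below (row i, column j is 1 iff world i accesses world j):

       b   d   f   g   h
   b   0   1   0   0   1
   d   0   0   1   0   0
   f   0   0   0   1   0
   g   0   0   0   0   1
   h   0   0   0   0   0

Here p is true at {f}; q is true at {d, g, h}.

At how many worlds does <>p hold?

1

b: successors {d, h}; p there: d:F, h:F. ✗
d: successors {f}; p there: f:T. ✓
f: successors {g}; p there: g:F. ✗
g: successors {h}; p there: h:F. ✗
h: no successors, so <>p fails. ✗
Satisfying worlds: {d}.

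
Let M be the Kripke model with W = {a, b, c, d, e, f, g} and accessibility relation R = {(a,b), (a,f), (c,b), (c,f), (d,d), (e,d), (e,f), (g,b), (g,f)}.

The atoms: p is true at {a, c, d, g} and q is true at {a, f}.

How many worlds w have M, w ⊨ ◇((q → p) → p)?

5

a: successors {b, f}; (q → p) → p there: b:F, f:T. ✓
b: no successors, so ◇((q → p) → p) fails. ✗
c: successors {b, f}; (q → p) → p there: b:F, f:T. ✓
d: successors {d}; (q → p) → p there: d:T. ✓
e: successors {d, f}; (q → p) → p there: d:T, f:T. ✓
f: no successors, so ◇((q → p) → p) fails. ✗
g: successors {b, f}; (q → p) → p there: b:F, f:T. ✓
Satisfying worlds: {a, c, d, e, g}.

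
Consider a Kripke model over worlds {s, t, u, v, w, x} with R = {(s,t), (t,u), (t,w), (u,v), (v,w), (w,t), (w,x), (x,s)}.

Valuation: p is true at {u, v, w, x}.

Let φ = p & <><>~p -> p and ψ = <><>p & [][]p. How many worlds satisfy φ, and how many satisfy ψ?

For p & <><>~p -> p:
s: p & <><>~p is F, p is F. ✓
t: p & <><>~p is F, p is F. ✓
u: p & <><>~p is F, p is T. ✓
v: p & <><>~p is T, p is T. ✓
w: p & <><>~p is T, p is T. ✓
x: p & <><>~p is T, p is T. ✓
— 6 worlds.
For <><>p & [][]p:
s: <><>p is T, [][]p is T. ✓
t: <><>p is T, [][]p is F. ✗
u: <><>p is T, [][]p is T. ✓
v: <><>p is T, [][]p is F. ✗
w: <><>p is T, [][]p is F. ✗
x: <><>p is F, [][]p is F. ✗
— 2 worlds.

6 and 2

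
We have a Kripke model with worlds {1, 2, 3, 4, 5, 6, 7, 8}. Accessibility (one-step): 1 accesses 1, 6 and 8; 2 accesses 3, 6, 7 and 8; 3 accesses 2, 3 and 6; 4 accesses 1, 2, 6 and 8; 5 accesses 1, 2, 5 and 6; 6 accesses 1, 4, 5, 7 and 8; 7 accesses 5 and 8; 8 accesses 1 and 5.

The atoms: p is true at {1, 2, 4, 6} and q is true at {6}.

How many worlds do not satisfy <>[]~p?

1: successors {1, 6, 8}; []~p there: 1:F, 6:F, 8:F. ✗
2: successors {3, 6, 7, 8}; []~p there: 3:F, 6:F, 7:T, 8:F. ✓
3: successors {2, 3, 6}; []~p there: 2:F, 3:F, 6:F. ✗
4: successors {1, 2, 6, 8}; []~p there: 1:F, 2:F, 6:F, 8:F. ✗
5: successors {1, 2, 5, 6}; []~p there: 1:F, 2:F, 5:F, 6:F. ✗
6: successors {1, 4, 5, 7, 8}; []~p there: 1:F, 4:F, 5:F, 7:T, 8:F. ✓
7: successors {5, 8}; []~p there: 5:F, 8:F. ✗
8: successors {1, 5}; []~p there: 1:F, 5:F. ✗
Satisfying worlds: {2, 6}.
So <>[]~p fails at the other 6 worlds.

6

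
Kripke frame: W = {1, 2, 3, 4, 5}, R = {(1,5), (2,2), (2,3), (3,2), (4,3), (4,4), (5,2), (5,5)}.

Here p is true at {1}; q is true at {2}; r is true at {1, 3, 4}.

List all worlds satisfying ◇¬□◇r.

{1, 2, 3, 4, 5}

1: successors {5}; ¬□◇r there: 5:T. ✓
2: successors {2, 3}; ¬□◇r there: 2:T, 3:F. ✓
3: successors {2}; ¬□◇r there: 2:T. ✓
4: successors {3, 4}; ¬□◇r there: 3:F, 4:T. ✓
5: successors {2, 5}; ¬□◇r there: 2:T, 5:T. ✓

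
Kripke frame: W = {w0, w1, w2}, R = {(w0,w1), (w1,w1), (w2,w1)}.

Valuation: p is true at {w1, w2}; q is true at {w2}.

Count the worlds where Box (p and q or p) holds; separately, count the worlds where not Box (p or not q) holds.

For Box (p and q or p):
w0: successors {w1}; p and q or p there: w1:T. ✓
w1: successors {w1}; p and q or p there: w1:T. ✓
w2: successors {w1}; p and q or p there: w1:T. ✓
— 3 worlds.
For not Box (p or not q):
w0: Box (p or not q) is T. ✗
w1: Box (p or not q) is T. ✗
w2: Box (p or not q) is T. ✗
— 0 worlds.

3 and 0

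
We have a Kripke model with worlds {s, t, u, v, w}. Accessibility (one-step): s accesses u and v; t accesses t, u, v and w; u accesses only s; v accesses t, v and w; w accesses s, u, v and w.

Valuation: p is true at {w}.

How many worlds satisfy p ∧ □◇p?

0

s: p is F, □◇p is F. ✗
t: p is F, □◇p is F. ✗
u: p is F, □◇p is F. ✗
v: p is F, □◇p is T. ✗
w: p is T, □◇p is F. ✗
Satisfying worlds: ∅.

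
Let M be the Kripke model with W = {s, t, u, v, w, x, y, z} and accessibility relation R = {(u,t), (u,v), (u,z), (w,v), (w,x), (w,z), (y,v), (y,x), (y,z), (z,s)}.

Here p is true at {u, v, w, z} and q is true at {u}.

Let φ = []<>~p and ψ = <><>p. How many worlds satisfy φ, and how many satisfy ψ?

4 and 0

For []<>~p:
s: no successors, so []<>~p holds vacuously. ✓
t: no successors, so []<>~p holds vacuously. ✓
u: successors {t, v, z}; <>~p there: t:F, v:F, z:T. ✗
v: no successors, so []<>~p holds vacuously. ✓
w: successors {v, x, z}; <>~p there: v:F, x:F, z:T. ✗
x: no successors, so []<>~p holds vacuously. ✓
y: successors {v, x, z}; <>~p there: v:F, x:F, z:T. ✗
z: successors {s}; <>~p there: s:F. ✗
— 4 worlds.
For <><>p:
s: no successors, so <><>p fails. ✗
t: no successors, so <><>p fails. ✗
u: successors {t, v, z}; <>p there: t:F, v:F, z:F. ✗
v: no successors, so <><>p fails. ✗
w: successors {v, x, z}; <>p there: v:F, x:F, z:F. ✗
x: no successors, so <><>p fails. ✗
y: successors {v, x, z}; <>p there: v:F, x:F, z:F. ✗
z: successors {s}; <>p there: s:F. ✗
— 0 worlds.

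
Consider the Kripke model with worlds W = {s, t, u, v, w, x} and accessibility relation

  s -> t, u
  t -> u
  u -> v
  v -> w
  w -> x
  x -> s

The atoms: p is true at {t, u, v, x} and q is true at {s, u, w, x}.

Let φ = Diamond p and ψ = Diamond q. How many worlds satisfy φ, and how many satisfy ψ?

4 and 5

For Diamond p:
s: successors {t, u}; p there: t:T, u:T. ✓
t: successors {u}; p there: u:T. ✓
u: successors {v}; p there: v:T. ✓
v: successors {w}; p there: w:F. ✗
w: successors {x}; p there: x:T. ✓
x: successors {s}; p there: s:F. ✗
— 4 worlds.
For Diamond q:
s: successors {t, u}; q there: t:F, u:T. ✓
t: successors {u}; q there: u:T. ✓
u: successors {v}; q there: v:F. ✗
v: successors {w}; q there: w:T. ✓
w: successors {x}; q there: x:T. ✓
x: successors {s}; q there: s:T. ✓
— 5 worlds.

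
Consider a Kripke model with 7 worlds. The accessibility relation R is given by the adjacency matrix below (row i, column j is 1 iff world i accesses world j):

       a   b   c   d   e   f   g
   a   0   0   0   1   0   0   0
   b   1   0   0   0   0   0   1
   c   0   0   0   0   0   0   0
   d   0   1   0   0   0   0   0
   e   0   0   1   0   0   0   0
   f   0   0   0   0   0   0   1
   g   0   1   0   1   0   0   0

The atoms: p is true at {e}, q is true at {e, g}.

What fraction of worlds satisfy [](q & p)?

1/7

a: successors {d}; q & p there: d:F. ✗
b: successors {a, g}; q & p there: a:F, g:F. ✗
c: no successors, so [](q & p) holds vacuously. ✓
d: successors {b}; q & p there: b:F. ✗
e: successors {c}; q & p there: c:F. ✗
f: successors {g}; q & p there: g:F. ✗
g: successors {b, d}; q & p there: b:F, d:F. ✗
That's 1 of 7 worlds, so 1/7.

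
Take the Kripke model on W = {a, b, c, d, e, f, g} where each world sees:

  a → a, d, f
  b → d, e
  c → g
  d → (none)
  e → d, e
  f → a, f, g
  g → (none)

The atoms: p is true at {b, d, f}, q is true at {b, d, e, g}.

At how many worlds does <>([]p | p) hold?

5

a: successors {a, d, f}; []p | p there: a:F, d:T, f:T. ✓
b: successors {d, e}; []p | p there: d:T, e:F. ✓
c: successors {g}; []p | p there: g:T. ✓
d: no successors, so <>([]p | p) fails. ✗
e: successors {d, e}; []p | p there: d:T, e:F. ✓
f: successors {a, f, g}; []p | p there: a:F, f:T, g:T. ✓
g: no successors, so <>([]p | p) fails. ✗
Satisfying worlds: {a, b, c, e, f}.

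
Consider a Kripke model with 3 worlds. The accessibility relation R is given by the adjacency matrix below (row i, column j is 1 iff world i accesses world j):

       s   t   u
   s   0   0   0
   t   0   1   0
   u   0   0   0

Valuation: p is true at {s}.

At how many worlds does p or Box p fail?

s: p is T, Box p is T. ✓
t: p is F, Box p is F. ✗
u: p is F, Box p is T. ✓
Satisfying worlds: {s, u}.
So p or Box p fails at the other 1 world.

1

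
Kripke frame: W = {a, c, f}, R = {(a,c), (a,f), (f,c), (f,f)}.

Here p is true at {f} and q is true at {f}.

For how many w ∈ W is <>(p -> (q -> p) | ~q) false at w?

a: successors {c, f}; p -> (q -> p) | ~q there: c:T, f:T. ✓
c: no successors, so <>(p -> (q -> p) | ~q) fails. ✗
f: successors {c, f}; p -> (q -> p) | ~q there: c:T, f:T. ✓
Satisfying worlds: {a, f}.
So <>(p -> (q -> p) | ~q) fails at the other 1 world.

1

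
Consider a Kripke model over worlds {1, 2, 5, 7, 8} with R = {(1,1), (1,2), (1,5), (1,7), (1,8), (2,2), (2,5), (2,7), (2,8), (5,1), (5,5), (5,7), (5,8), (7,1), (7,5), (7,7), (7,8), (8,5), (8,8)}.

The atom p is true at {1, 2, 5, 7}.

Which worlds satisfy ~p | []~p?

{8}

1: ~p is F, []~p is F. ✗
2: ~p is F, []~p is F. ✗
5: ~p is F, []~p is F. ✗
7: ~p is F, []~p is F. ✗
8: ~p is T, []~p is F. ✓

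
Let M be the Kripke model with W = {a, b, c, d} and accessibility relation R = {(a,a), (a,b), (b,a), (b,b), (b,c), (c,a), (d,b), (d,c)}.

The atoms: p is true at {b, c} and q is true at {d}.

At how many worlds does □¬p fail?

3

a: successors {a, b}; ¬p there: a:T, b:F. ✗
b: successors {a, b, c}; ¬p there: a:T, b:F, c:F. ✗
c: successors {a}; ¬p there: a:T. ✓
d: successors {b, c}; ¬p there: b:F, c:F. ✗
Satisfying worlds: {c}.
So □¬p fails at the other 3 worlds.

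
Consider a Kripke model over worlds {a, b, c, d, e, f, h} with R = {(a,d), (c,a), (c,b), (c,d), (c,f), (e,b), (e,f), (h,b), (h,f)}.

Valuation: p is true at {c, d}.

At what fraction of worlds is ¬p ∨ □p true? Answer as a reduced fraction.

6/7

a: ¬p is T, □p is T. ✓
b: ¬p is T, □p is T. ✓
c: ¬p is F, □p is F. ✗
d: ¬p is F, □p is T. ✓
e: ¬p is T, □p is F. ✓
f: ¬p is T, □p is T. ✓
h: ¬p is T, □p is F. ✓
That's 6 of 7 worlds, so 6/7.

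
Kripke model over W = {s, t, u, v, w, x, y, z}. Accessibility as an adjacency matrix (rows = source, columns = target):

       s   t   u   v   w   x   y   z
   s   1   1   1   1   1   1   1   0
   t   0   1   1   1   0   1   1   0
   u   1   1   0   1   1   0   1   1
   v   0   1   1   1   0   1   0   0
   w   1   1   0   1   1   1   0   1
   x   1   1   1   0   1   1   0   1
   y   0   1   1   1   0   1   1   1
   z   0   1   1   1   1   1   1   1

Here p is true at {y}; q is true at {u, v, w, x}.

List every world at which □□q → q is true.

s: □□q is F, q is F. ✓
t: □□q is F, q is F. ✓
u: □□q is F, q is T. ✓
v: □□q is F, q is T. ✓
w: □□q is F, q is T. ✓
x: □□q is F, q is T. ✓
y: □□q is F, q is F. ✓
z: □□q is F, q is F. ✓

{s, t, u, v, w, x, y, z}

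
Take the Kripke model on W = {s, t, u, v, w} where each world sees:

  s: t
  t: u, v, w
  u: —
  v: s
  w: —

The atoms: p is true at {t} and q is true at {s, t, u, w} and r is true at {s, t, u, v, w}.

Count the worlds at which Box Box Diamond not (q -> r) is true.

2

s: successors {t}; Box Diamond not (q -> r) there: t:F. ✗
t: successors {u, v, w}; Box Diamond not (q -> r) there: u:T, v:F, w:T. ✗
u: no successors, so Box Box Diamond not (q -> r) holds vacuously. ✓
v: successors {s}; Box Diamond not (q -> r) there: s:F. ✗
w: no successors, so Box Box Diamond not (q -> r) holds vacuously. ✓
Satisfying worlds: {u, w}.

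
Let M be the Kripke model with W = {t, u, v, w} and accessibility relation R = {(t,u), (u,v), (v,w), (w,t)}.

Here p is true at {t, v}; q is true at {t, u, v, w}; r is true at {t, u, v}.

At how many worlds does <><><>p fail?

2

t: successors {u}; <><>p there: u:F. ✗
u: successors {v}; <><>p there: v:T. ✓
v: successors {w}; <><>p there: w:F. ✗
w: successors {t}; <><>p there: t:T. ✓
Satisfying worlds: {u, w}.
So <><><>p fails at the other 2 worlds.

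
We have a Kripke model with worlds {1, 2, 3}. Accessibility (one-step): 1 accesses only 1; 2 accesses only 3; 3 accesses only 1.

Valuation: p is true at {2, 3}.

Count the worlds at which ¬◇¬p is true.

1

1: ◇¬p is T. ✗
2: ◇¬p is F. ✓
3: ◇¬p is T. ✗
Satisfying worlds: {2}.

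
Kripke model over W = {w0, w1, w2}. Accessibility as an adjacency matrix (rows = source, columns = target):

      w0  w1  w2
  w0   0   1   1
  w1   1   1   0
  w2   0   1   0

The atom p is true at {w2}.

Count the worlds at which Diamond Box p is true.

0

w0: successors {w1, w2}; Box p there: w1:F, w2:F. ✗
w1: successors {w0, w1}; Box p there: w0:F, w1:F. ✗
w2: successors {w1}; Box p there: w1:F. ✗
Satisfying worlds: ∅.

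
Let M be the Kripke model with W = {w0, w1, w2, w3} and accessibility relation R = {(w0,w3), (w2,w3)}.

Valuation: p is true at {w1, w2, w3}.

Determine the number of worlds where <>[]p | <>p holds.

w0: <>[]p is T, <>p is T. ✓
w1: <>[]p is F, <>p is F. ✗
w2: <>[]p is T, <>p is T. ✓
w3: <>[]p is F, <>p is F. ✗
Satisfying worlds: {w0, w2}.

2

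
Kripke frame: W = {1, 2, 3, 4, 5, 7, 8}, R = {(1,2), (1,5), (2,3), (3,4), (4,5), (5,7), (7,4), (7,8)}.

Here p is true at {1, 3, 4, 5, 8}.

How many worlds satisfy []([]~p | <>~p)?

2

1: successors {2, 5}; []~p | <>~p there: 2:F, 5:T. ✗
2: successors {3}; []~p | <>~p there: 3:F. ✗
3: successors {4}; []~p | <>~p there: 4:F. ✗
4: successors {5}; []~p | <>~p there: 5:T. ✓
5: successors {7}; []~p | <>~p there: 7:F. ✗
7: successors {4, 8}; []~p | <>~p there: 4:F, 8:T. ✗
8: no successors, so []([]~p | <>~p) holds vacuously. ✓
Satisfying worlds: {4, 8}.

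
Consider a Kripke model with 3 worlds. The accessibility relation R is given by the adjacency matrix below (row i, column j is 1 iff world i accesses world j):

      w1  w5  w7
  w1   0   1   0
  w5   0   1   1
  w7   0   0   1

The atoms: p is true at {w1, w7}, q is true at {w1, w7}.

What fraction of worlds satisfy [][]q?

w1: successors {w5}; []q there: w5:F. ✗
w5: successors {w5, w7}; []q there: w5:F, w7:T. ✗
w7: successors {w7}; []q there: w7:T. ✓
That's 1 of 3 worlds, so 1/3.

1/3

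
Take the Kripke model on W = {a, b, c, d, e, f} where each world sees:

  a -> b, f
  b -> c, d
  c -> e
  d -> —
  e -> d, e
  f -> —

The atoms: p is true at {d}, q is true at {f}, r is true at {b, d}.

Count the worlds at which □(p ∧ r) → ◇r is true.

a: □(p ∧ r) is F, ◇r is T. ✓
b: □(p ∧ r) is F, ◇r is T. ✓
c: □(p ∧ r) is F, ◇r is F. ✓
d: □(p ∧ r) is T, ◇r is F. ✗
e: □(p ∧ r) is F, ◇r is T. ✓
f: □(p ∧ r) is T, ◇r is F. ✗
Satisfying worlds: {a, b, c, e}.

4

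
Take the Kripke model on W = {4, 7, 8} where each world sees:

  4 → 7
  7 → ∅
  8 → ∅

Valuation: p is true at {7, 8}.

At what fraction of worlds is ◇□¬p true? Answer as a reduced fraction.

4: successors {7}; □¬p there: 7:T. ✓
7: no successors, so ◇□¬p fails. ✗
8: no successors, so ◇□¬p fails. ✗
That's 1 of 3 worlds, so 1/3.

1/3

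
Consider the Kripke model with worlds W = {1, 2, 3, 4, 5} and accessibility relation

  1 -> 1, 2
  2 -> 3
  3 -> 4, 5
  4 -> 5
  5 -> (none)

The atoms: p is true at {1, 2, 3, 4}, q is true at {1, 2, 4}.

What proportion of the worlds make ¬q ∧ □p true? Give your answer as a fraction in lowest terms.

1: ¬q is F, □p is T. ✗
2: ¬q is F, □p is T. ✗
3: ¬q is T, □p is F. ✗
4: ¬q is F, □p is F. ✗
5: ¬q is T, □p is T. ✓
That's 1 of 5 worlds, so 1/5.

1/5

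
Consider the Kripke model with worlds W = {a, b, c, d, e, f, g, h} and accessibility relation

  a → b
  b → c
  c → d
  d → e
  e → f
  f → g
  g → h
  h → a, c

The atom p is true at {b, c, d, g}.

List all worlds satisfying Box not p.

a: successors {b}; not p there: b:F. ✗
b: successors {c}; not p there: c:F. ✗
c: successors {d}; not p there: d:F. ✗
d: successors {e}; not p there: e:T. ✓
e: successors {f}; not p there: f:T. ✓
f: successors {g}; not p there: g:F. ✗
g: successors {h}; not p there: h:T. ✓
h: successors {a, c}; not p there: a:T, c:F. ✗

{d, e, g}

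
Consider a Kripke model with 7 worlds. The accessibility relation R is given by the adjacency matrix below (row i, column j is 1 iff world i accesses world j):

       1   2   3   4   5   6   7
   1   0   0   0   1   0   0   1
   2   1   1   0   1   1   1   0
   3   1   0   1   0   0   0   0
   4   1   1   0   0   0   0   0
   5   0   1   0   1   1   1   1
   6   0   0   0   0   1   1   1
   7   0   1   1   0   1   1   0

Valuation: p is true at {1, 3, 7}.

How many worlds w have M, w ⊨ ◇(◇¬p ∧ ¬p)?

6

1: successors {4, 7}; ◇¬p ∧ ¬p there: 4:T, 7:F. ✓
2: successors {1, 2, 4, 5, 6}; ◇¬p ∧ ¬p there: 1:F, 2:T, 4:T, 5:T, 6:T. ✓
3: successors {1, 3}; ◇¬p ∧ ¬p there: 1:F, 3:F. ✗
4: successors {1, 2}; ◇¬p ∧ ¬p there: 1:F, 2:T. ✓
5: successors {2, 4, 5, 6, 7}; ◇¬p ∧ ¬p there: 2:T, 4:T, 5:T, 6:T, 7:F. ✓
6: successors {5, 6, 7}; ◇¬p ∧ ¬p there: 5:T, 6:T, 7:F. ✓
7: successors {2, 3, 5, 6}; ◇¬p ∧ ¬p there: 2:T, 3:F, 5:T, 6:T. ✓
Satisfying worlds: {1, 2, 4, 5, 6, 7}.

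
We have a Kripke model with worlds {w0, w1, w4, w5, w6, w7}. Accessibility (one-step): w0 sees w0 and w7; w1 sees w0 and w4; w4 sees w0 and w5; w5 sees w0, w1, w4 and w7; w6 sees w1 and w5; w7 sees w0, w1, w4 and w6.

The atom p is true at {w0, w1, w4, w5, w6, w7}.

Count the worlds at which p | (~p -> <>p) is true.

w0: p is T, ~p -> <>p is T. ✓
w1: p is T, ~p -> <>p is T. ✓
w4: p is T, ~p -> <>p is T. ✓
w5: p is T, ~p -> <>p is T. ✓
w6: p is T, ~p -> <>p is T. ✓
w7: p is T, ~p -> <>p is T. ✓
Satisfying worlds: {w0, w1, w4, w5, w6, w7}.

6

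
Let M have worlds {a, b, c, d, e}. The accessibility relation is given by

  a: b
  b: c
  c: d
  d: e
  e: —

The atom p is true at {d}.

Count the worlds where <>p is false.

a: successors {b}; p there: b:F. ✗
b: successors {c}; p there: c:F. ✗
c: successors {d}; p there: d:T. ✓
d: successors {e}; p there: e:F. ✗
e: no successors, so <>p fails. ✗
Satisfying worlds: {c}.
So <>p fails at the other 4 worlds.

4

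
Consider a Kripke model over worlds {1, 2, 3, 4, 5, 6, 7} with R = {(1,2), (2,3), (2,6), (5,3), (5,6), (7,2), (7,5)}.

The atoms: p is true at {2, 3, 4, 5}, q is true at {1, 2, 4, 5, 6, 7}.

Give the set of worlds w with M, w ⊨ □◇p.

{1, 3, 4, 6, 7}

1: successors {2}; ◇p there: 2:T. ✓
2: successors {3, 6}; ◇p there: 3:F, 6:F. ✗
3: no successors, so □◇p holds vacuously. ✓
4: no successors, so □◇p holds vacuously. ✓
5: successors {3, 6}; ◇p there: 3:F, 6:F. ✗
6: no successors, so □◇p holds vacuously. ✓
7: successors {2, 5}; ◇p there: 2:T, 5:T. ✓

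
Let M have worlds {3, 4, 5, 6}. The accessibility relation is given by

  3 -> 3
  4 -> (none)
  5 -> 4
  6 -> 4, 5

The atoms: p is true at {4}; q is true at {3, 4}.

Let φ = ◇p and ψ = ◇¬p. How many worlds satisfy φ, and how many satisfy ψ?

2 and 2

For ◇p:
3: successors {3}; p there: 3:F. ✗
4: no successors, so ◇p fails. ✗
5: successors {4}; p there: 4:T. ✓
6: successors {4, 5}; p there: 4:T, 5:F. ✓
— 2 worlds.
For ◇¬p:
3: successors {3}; ¬p there: 3:T. ✓
4: no successors, so ◇¬p fails. ✗
5: successors {4}; ¬p there: 4:F. ✗
6: successors {4, 5}; ¬p there: 4:F, 5:T. ✓
— 2 worlds.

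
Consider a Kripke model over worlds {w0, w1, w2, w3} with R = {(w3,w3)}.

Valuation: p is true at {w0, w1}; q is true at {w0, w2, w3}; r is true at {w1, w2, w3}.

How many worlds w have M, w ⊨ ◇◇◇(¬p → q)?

1

w0: no successors, so ◇◇◇(¬p → q) fails. ✗
w1: no successors, so ◇◇◇(¬p → q) fails. ✗
w2: no successors, so ◇◇◇(¬p → q) fails. ✗
w3: successors {w3}; ◇◇(¬p → q) there: w3:T. ✓
Satisfying worlds: {w3}.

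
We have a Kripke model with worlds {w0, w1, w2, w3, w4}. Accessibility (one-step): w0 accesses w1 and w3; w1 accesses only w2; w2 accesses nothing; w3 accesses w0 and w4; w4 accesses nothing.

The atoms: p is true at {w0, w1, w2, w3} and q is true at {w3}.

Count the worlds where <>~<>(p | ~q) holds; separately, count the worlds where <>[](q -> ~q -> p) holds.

2 and 3

For <>~<>(p | ~q):
w0: successors {w1, w3}; ~<>(p | ~q) there: w1:F, w3:F. ✗
w1: successors {w2}; ~<>(p | ~q) there: w2:T. ✓
w2: no successors, so <>~<>(p | ~q) fails. ✗
w3: successors {w0, w4}; ~<>(p | ~q) there: w0:F, w4:T. ✓
w4: no successors, so <>~<>(p | ~q) fails. ✗
— 2 worlds.
For <>[](q -> ~q -> p):
w0: successors {w1, w3}; [](q -> ~q -> p) there: w1:T, w3:T. ✓
w1: successors {w2}; [](q -> ~q -> p) there: w2:T. ✓
w2: no successors, so <>[](q -> ~q -> p) fails. ✗
w3: successors {w0, w4}; [](q -> ~q -> p) there: w0:T, w4:T. ✓
w4: no successors, so <>[](q -> ~q -> p) fails. ✗
— 3 worlds.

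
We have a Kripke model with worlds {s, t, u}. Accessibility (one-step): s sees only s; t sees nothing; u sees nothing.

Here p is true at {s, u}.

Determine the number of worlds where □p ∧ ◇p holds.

1

s: □p is T, ◇p is T. ✓
t: □p is T, ◇p is F. ✗
u: □p is T, ◇p is F. ✗
Satisfying worlds: {s}.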